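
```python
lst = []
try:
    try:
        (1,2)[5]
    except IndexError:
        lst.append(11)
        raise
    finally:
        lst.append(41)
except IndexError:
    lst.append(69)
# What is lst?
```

Step-by-step execution trace:
1. Inner try: `(1,2)[5]` raises IndexError.
2. Inner `except IndexError` matches → `lst.append(11)` → lst = [11].
3. bare `raise` re-raises IndexError.
4. Inner `finally` runs during unwinding: `lst.append(41)` → lst = [11, 41].
5. Outer `except IndexError` matches → `lst.append(69)` → lst = [11, 41, 69].
Result: [11, 41, 69]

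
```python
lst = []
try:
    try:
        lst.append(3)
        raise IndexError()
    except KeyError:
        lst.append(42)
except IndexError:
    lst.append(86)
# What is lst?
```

Step-by-step execution trace:
1. Inner try: `lst.append(3)` → lst = [3].
2. `raise IndexError()` raises IndexError.
3. Inner `except KeyError` does not match IndexError; exception propagates to outer try.
4. Outer `except IndexError` matches → `lst.append(86)` → lst = [3, 86].
Result: [3, 86]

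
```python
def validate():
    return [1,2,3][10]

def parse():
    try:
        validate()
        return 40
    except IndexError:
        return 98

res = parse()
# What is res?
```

Step-by-step execution trace:
1. `parse()` calls `validate()`.
2. `validate()` evaluates `[1,2,3][10]`, which raises IndexError; it propagates to the caller.
3. `return 40` is not reached.
4. `except IndexError` in parse matches → returns 98.
5. res = 98.
Result: 98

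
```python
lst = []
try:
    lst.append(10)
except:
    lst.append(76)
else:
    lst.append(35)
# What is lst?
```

Step-by-step execution trace:
1. try: `lst.append(10)` → lst = [10]. No exception raised.
2. `except` is skipped.
3. `else` runs (try completed without exception): `lst.append(35)` → lst = [10, 35].
Result: [10, 35]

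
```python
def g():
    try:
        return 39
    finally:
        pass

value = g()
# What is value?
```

Step-by-step execution trace:
1. `g()` enters try: `return 39` sets pending return value 39.
2. Before returning, `finally: pass` runs (no effect).
3. g() returns 39 → value = 39.
Result: 39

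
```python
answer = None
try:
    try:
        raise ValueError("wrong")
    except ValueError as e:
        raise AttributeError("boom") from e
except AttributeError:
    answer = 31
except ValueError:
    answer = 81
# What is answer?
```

Step-by-step execution trace:
1. Inner try raises ValueError; inner `except ValueError as e` catches it.
2. `raise AttributeError(...) from e` raises AttributeError (ValueError is attached as __cause__, but only AttributeError is active).
3. Outer `except AttributeError` matches → answer = 31.
4. `except ValueError` is not reached.
Result: 31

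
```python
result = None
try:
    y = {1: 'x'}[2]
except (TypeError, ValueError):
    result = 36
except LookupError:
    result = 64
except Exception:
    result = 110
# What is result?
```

Step-by-step execution trace:
1. `y = {1: 'x'}[2]` raises KeyError.
2. `except (TypeError, ValueError)` does not match KeyError; skipped.
3. `except LookupError` matches (KeyError is a subclass of LookupError) → result = 64.
4. `except Exception` is not reached.
Result: 64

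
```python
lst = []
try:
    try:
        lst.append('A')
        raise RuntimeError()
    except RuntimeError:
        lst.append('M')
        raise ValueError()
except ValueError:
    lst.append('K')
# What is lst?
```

Step-by-step execution trace:
1. Inner try: `lst.append('A')` → lst = ['A'].
2. `raise RuntimeError()` raises RuntimeError.
3. Inner `except RuntimeError` matches → `lst.append('M')` → lst = ['A', 'M'].
4. `raise ValueError()` raises ValueError; propagates to outer try.
5. Outer `except ValueError` matches → `lst.append('K')` → lst = ['A', 'M', 'K'].
Result: ['A', 'M', 'K']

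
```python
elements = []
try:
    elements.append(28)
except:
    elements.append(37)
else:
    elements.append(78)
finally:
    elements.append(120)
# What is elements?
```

Step-by-step execution trace:
1. try: `elements.append(28)` → elements = [28]. No exception raised.
2. `except` is skipped.
3. `else` runs: `elements.append(78)` → elements = [28, 78].
4. `finally` always runs: `elements.append(120)` → elements = [28, 78, 120].
Result: [28, 78, 120]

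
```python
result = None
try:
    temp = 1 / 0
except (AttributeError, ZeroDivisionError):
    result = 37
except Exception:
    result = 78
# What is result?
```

Step-by-step execution trace:
1. `temp = 1 / 0` raises ZeroDivisionError.
2. `except (AttributeError, ZeroDivisionError)` matches (ZeroDivisionError is in the tuple) → result = 37.
3. `except Exception` is not reached.
Result: 37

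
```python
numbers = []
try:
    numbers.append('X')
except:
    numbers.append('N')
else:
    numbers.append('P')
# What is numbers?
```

Step-by-step execution trace:
1. try: `numbers.append('X')` → numbers = ['X']. No exception raised.
2. `except` is skipped.
3. `else` runs (try completed without exception): `numbers.append('P')` → numbers = ['X', 'P'].
Result: ['X', 'P']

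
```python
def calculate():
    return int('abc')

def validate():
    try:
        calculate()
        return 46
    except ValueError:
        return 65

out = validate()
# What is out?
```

Step-by-step execution trace:
1. `validate()` calls `calculate()`.
2. `calculate()` evaluates `int('abc')`, which raises ValueError; it propagates to the caller.
3. `return 46` is not reached.
4. `except ValueError` in validate matches → returns 65.
5. out = 65.
Result: 65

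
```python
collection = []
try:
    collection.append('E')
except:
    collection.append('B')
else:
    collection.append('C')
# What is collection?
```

Step-by-step execution trace:
1. try: `collection.append('E')` → collection = ['E']. No exception raised.
2. `except` is skipped.
3. `else` runs (try completed without exception): `collection.append('C')` → collection = ['E', 'C'].
Result: ['E', 'C']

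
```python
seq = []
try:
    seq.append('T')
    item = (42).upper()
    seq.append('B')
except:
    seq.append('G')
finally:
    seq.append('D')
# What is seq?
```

Step-by-step execution trace:
1. try: `seq.append('T')` → seq = ['T'].
2. `item = (42).upper()` raises AttributeError; `seq.append('B')` is not reached.
3. bare `except` matches → `seq.append('G')` → seq = ['T', 'G'].
4. finally always runs: `seq.append('D')` → seq = ['T', 'G', 'D'].
Result: ['T', 'G', 'D']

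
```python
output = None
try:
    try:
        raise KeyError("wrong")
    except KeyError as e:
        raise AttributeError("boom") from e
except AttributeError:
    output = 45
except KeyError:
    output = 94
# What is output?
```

Step-by-step execution trace:
1. Inner try raises KeyError; inner `except KeyError as e` catches it.
2. `raise AttributeError(...) from e` raises AttributeError (KeyError is attached as __cause__, but only AttributeError is active).
3. Outer `except AttributeError` matches → output = 45.
4. `except KeyError` is not reached.
Result: 45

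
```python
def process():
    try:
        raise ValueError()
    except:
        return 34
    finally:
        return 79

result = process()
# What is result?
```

Step-by-step execution trace:
1. `process()` enters try: `raise ValueError()` raises ValueError.
2. bare `except` matches → `return 34` sets pending return value 34.
3. Before returning, `finally: return 79` runs and overrides the pending return.
4. process() returns 79 → result = 79.
Result: 79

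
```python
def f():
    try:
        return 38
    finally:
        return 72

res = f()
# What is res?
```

Step-by-step execution trace:
1. `f()` enters try: `return 38` sets pending return value 38.
2. Before returning, `finally: return 72` runs and overrides the pending return.
3. f() returns 72 → res = 72.
Result: 72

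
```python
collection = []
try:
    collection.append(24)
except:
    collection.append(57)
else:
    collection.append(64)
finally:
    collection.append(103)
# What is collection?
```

Step-by-step execution trace:
1. try: `collection.append(24)` → collection = [24]. No exception raised.
2. `except` is skipped.
3. `else` runs: `collection.append(64)` → collection = [24, 64].
4. `finally` always runs: `collection.append(103)` → collection = [24, 64, 103].
Result: [24, 64, 103]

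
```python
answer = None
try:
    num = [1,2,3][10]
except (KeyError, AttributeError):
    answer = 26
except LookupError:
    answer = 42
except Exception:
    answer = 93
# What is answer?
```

Step-by-step execution trace:
1. `num = [1,2,3][10]` raises IndexError.
2. `except (KeyError, AttributeError)` does not match IndexError; skipped.
3. `except LookupError` matches (IndexError is a subclass of LookupError) → answer = 42.
4. `except Exception` is not reached.
Result: 42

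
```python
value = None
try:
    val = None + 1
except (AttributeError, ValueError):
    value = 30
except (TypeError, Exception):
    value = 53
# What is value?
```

Step-by-step execution trace:
1. `val = None + 1` raises TypeError.
2. `except (AttributeError, ValueError)` does not match TypeError; skipped.
3. `except (TypeError, Exception)` matches (TypeError is in the tuple) → value = 53.
Result: 53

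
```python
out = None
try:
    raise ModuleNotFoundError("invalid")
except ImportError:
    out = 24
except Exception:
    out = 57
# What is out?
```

Step-by-step execution trace:
1. `raise ModuleNotFoundError(...)` raises ModuleNotFoundError.
2. `except ImportError` matches (ModuleNotFoundError is a subclass of ImportError) → out = 24.
3. `except Exception` is not reached.
Result: 24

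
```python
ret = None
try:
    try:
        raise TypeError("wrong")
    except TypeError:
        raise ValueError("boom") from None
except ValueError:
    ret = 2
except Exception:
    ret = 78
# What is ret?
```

Step-by-step execution trace:
1. Inner try raises TypeError; inner `except TypeError` catches it.
2. `raise ValueError(...) from None` raises ValueError (from None suppresses __context__, but the active exception is still ValueError).
3. Outer `except ValueError` matches → ret = 2.
4. `except Exception` is not reached.
Result: 2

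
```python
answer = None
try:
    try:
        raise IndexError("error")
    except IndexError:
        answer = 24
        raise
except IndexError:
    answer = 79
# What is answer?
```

Step-by-step execution trace:
1. Inner try: `raise IndexError("error")` raises IndexError.
2. Inner `except IndexError` matches → answer = 24.
3. bare `raise` re-raises the same IndexError.
4. Outer `except IndexError` matches → answer = 79.
Result: 79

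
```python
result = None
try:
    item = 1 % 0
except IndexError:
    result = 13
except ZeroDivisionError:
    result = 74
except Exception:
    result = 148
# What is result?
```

Step-by-step execution trace:
1. `item = 1 % 0` raises ZeroDivisionError.
2. `except IndexError` does not match ZeroDivisionError; skipped.
3. `except ZeroDivisionError` matches → result = 74.
4. Remaining except clauses are skipped.
Result: 74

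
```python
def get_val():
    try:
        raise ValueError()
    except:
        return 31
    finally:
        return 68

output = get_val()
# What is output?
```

Step-by-step execution trace:
1. `get_val()` enters try: `raise ValueError()` raises ValueError.
2. bare `except` matches → `return 31` sets pending return value 31.
3. Before returning, `finally: return 68` runs and overrides the pending return.
4. get_val() returns 68 → output = 68.
Result: 68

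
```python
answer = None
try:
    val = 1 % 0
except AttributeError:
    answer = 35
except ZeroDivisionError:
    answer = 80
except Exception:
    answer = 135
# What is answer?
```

Step-by-step execution trace:
1. `val = 1 % 0` raises ZeroDivisionError.
2. `except AttributeError` does not match ZeroDivisionError; skipped.
3. `except ZeroDivisionError` matches → answer = 80.
4. Remaining except clauses are skipped.
Result: 80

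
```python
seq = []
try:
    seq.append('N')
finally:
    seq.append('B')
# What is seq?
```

Step-by-step execution trace:
1. try: `seq.append('N')` → seq = ['N'].
2. The try body completes without raising.
3. finally always runs: `seq.append('B')` → seq = ['N', 'B'].
Result: ['N', 'B']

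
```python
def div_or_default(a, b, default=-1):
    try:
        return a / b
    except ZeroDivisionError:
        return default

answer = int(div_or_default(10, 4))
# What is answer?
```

Step-by-step execution trace:
1. `div_or_default(10, 4)` enters try: `return 10 / 4` → returns 2.5. No exception raised.
2. `except ZeroDivisionError` is skipped.
3. `int(2.5)` → 2 → answer = 2.
Result: 2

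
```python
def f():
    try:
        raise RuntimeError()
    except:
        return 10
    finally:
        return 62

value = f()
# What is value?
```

Step-by-step execution trace:
1. `f()` enters try: `raise RuntimeError()` raises RuntimeError.
2. bare `except` matches → `return 10` sets pending return value 10.
3. Before returning, `finally: return 62` runs and overrides the pending return.
4. f() returns 62 → value = 62.
Result: 62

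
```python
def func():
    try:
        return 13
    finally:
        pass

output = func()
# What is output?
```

Step-by-step execution trace:
1. `func()` enters try: `return 13` sets pending return value 13.
2. Before returning, `finally: pass` runs (no effect).
3. func() returns 13 → output = 13.
Result: 13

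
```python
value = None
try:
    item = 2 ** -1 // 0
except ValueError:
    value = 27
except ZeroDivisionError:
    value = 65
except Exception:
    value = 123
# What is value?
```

Step-by-step execution trace:
1. `item = 2 ** -1 // 0` raises ZeroDivisionError.
2. `except ValueError` does not match ZeroDivisionError; skipped.
3. `except ZeroDivisionError` matches → value = 65.
4. Remaining except clauses are skipped.
Result: 65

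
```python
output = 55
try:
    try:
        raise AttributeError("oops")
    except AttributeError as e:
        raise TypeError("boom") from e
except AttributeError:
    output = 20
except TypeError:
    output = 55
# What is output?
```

Step-by-step execution trace:
1. Inner try raises AttributeError; inner `except AttributeError as e` catches it.
2. `raise TypeError(...) from e` raises TypeError (AttributeError is attached as __cause__, but only TypeError is active).
3. Outer `except AttributeError` does not match TypeError; skipped.
4. Outer `except TypeError` matches → output = 55.
Result: 55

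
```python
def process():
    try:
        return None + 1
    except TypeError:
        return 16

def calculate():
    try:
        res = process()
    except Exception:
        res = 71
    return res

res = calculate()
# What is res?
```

Step-by-step execution trace:
1. `calculate()` calls `process()`.
2. In process: `None + 1` raises TypeError; `except TypeError` catches it → returns 16.
3. In calculate: `res = process()` → res = 16. No exception reaches calculate.
4. `except Exception` is skipped; calculate returns 16.
5. res = 16.
Result: 16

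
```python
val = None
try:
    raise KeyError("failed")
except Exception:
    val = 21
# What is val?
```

Step-by-step execution trace:
1. `raise KeyError(...)` raises KeyError.
2. `except Exception` matches (KeyError is a subclass of Exception) → val = 21.
Result: 21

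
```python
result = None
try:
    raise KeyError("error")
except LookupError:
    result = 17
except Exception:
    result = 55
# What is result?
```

Step-by-step execution trace:
1. `raise KeyError(...)` raises KeyError.
2. `except LookupError` matches (KeyError is a subclass of LookupError) → result = 17.
3. `except Exception` is not reached.
Result: 17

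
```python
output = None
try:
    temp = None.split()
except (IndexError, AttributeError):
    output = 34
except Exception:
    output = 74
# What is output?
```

Step-by-step execution trace:
1. `temp = None.split()` raises AttributeError.
2. `except (IndexError, AttributeError)` matches (AttributeError is in the tuple) → output = 34.
3. `except Exception` is not reached.
Result: 34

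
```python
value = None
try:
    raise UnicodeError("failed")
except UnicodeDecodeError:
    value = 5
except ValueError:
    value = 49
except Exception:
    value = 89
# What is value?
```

Step-by-step execution trace:
1. `raise UnicodeError(...)` raises UnicodeError.
2. `except UnicodeDecodeError` does not match (UnicodeError is not a subclass of UnicodeDecodeError); skipped.
3. `except ValueError` matches (UnicodeError is a subclass of ValueError) → value = 49.
4. `except Exception` is not reached.
Result: 49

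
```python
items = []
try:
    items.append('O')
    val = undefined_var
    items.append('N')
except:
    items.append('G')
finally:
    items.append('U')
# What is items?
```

Step-by-step execution trace:
1. try: `items.append('O')` → items = ['O'].
2. `val = undefined_var` raises NameError; `items.append('N')` is not reached.
3. bare `except` matches → `items.append('G')` → items = ['O', 'G'].
4. finally always runs: `items.append('U')` → items = ['O', 'G', 'U'].
Result: ['O', 'G', 'U']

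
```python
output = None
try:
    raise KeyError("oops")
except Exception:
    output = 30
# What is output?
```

Step-by-step execution trace:
1. `raise KeyError(...)` raises KeyError.
2. `except Exception` matches (KeyError is a subclass of Exception) → output = 30.
Result: 30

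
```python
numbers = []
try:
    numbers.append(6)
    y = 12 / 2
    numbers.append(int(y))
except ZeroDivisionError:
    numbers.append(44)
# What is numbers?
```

Step-by-step execution trace:
1. try: `numbers.append(6)` → numbers = [6].
2. `y = 12 / 2` → y = 6.0. No exception raised.
3. `numbers.append(int(y))` → numbers = [6, 6].
4. `except ZeroDivisionError` is skipped (no exception was raised).
Result: [6, 6]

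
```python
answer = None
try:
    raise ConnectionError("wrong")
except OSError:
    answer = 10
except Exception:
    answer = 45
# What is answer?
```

Step-by-step execution trace:
1. `raise ConnectionError(...)` raises ConnectionError.
2. `except OSError` matches (ConnectionError is a subclass of OSError) → answer = 10.
3. `except Exception` is not reached.
Result: 10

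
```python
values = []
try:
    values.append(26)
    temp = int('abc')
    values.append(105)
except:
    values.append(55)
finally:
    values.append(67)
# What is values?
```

Step-by-step execution trace:
1. try: `values.append(26)` → values = [26].
2. `temp = int('abc')` raises ValueError; `values.append(105)` is not reached.
3. bare `except` matches → `values.append(55)` → values = [26, 55].
4. finally always runs: `values.append(67)` → values = [26, 55, 67].
Result: [26, 55, 67]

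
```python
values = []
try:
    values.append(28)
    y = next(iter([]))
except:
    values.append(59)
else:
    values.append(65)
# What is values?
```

Step-by-step execution trace:
1. try: `values.append(28)` → values = [28].
2. `y = next(iter([]))` raises StopIteration.
3. bare `except` matches → `values.append(59)` → values = [28, 59].
4. `else` is skipped (an exception was raised).
Result: [28, 59]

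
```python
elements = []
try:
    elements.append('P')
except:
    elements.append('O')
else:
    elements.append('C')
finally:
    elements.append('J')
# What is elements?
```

Step-by-step execution trace:
1. try: `elements.append('P')` → elements = ['P']. No exception raised.
2. `except` is skipped.
3. `else` runs: `elements.append('C')` → elements = ['P', 'C'].
4. `finally` always runs: `elements.append('J')` → elements = ['P', 'C', 'J'].
Result: ['P', 'C', 'J']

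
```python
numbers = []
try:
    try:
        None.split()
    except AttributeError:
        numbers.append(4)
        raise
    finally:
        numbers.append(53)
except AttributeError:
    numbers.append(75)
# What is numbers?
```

Step-by-step execution trace:
1. Inner try: `None.split()` raises AttributeError.
2. Inner `except AttributeError` matches → `numbers.append(4)` → numbers = [4].
3. bare `raise` re-raises AttributeError.
4. Inner `finally` runs during unwinding: `numbers.append(53)` → numbers = [4, 53].
5. Outer `except AttributeError` matches → `numbers.append(75)` → numbers = [4, 53, 75].
Result: [4, 53, 75]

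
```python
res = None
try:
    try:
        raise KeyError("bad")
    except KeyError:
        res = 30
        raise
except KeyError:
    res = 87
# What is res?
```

Step-by-step execution trace:
1. Inner try: `raise KeyError("bad")` raises KeyError.
2. Inner `except KeyError` matches → res = 30.
3. bare `raise` re-raises the same KeyError.
4. Outer `except KeyError` matches → res = 87.
Result: 87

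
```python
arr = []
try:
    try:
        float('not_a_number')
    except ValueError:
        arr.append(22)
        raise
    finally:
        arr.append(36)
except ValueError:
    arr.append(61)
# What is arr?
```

Step-by-step execution trace:
1. Inner try: `float('not_a_number')` raises ValueError.
2. Inner `except ValueError` matches → `arr.append(22)` → arr = [22].
3. bare `raise` re-raises ValueError.
4. Inner `finally` runs during unwinding: `arr.append(36)` → arr = [22, 36].
5. Outer `except ValueError` matches → `arr.append(61)` → arr = [22, 36, 61].
Result: [22, 36, 61]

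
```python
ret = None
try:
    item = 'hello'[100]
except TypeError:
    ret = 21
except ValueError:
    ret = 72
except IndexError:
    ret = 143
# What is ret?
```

Step-by-step execution trace:
1. `item = 'hello'[100]` raises IndexError.
2. `except TypeError` does not match IndexError; skipped.
3. `except ValueError` does not match IndexError; skipped.
4. `except IndexError` matches → ret = 143.
Result: 143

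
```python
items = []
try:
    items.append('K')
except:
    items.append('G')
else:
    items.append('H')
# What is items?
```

Step-by-step execution trace:
1. try: `items.append('K')` → items = ['K']. No exception raised.
2. `except` is skipped.
3. `else` runs (try completed without exception): `items.append('H')` → items = ['K', 'H'].
Result: ['K', 'H']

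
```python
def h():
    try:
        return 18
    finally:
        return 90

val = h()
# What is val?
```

Step-by-step execution trace:
1. `h()` enters try: `return 18` sets pending return value 18.
2. Before returning, `finally: return 90` runs and overrides the pending return.
3. h() returns 90 → val = 90.
Result: 90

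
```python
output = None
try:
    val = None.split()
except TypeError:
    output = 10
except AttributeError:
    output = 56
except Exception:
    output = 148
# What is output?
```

Step-by-step execution trace:
1. `val = None.split()` raises AttributeError.
2. `except TypeError` does not match AttributeError; skipped.
3. `except AttributeError` matches → output = 56.
4. Remaining except clauses are skipped.
Result: 56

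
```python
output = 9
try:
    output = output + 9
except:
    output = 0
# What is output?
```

Step-by-step execution trace:
1. output starts at 9.
2. try: `output = output + 9` → output = 18. No exception raised.
3. `except` is skipped.
Result: 18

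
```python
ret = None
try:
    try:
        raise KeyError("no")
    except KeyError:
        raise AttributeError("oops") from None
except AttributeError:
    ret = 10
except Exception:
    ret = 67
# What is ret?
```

Step-by-step execution trace:
1. Inner try raises KeyError; inner `except KeyError` catches it.
2. `raise AttributeError(...) from None` raises AttributeError (from None suppresses __context__, but the active exception is still AttributeError).
3. Outer `except AttributeError` matches → ret = 10.
4. `except Exception` is not reached.
Result: 10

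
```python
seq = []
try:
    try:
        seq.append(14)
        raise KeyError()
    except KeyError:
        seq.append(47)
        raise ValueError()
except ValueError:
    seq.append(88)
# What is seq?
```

Step-by-step execution trace:
1. Inner try: `seq.append(14)` → seq = [14].
2. `raise KeyError()` raises KeyError.
3. Inner `except KeyError` matches → `seq.append(47)` → seq = [14, 47].
4. `raise ValueError()` raises ValueError; propagates to outer try.
5. Outer `except ValueError` matches → `seq.append(88)` → seq = [14, 47, 88].
Result: [14, 47, 88]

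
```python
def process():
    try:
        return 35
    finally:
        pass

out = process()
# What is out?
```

Step-by-step execution trace:
1. `process()` enters try: `return 35` sets pending return value 35.
2. Before returning, `finally: pass` runs (no effect).
3. process() returns 35 → out = 35.
Result: 35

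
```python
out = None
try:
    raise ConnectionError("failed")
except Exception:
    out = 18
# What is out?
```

Step-by-step execution trace:
1. `raise ConnectionError(...)` raises ConnectionError.
2. `except Exception` matches (ConnectionError is a subclass of Exception) → out = 18.
Result: 18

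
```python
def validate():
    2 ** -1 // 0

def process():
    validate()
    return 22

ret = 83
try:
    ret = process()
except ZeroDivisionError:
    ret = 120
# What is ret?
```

Step-by-step execution trace:
1. ret starts at 83.
2. try: `process()` calls `validate()`.
3. `validate()` evaluates `2 ** -1 // 0`, which raises ZeroDivisionError; it propagates through process (uncaught).
4. `return 22` in process is not reached; the assignment to ret does not complete.
5. `except ZeroDivisionError` matches → ret = 120.
Result: 120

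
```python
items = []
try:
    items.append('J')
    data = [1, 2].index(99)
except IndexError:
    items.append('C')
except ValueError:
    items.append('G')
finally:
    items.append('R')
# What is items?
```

Step-by-step execution trace:
1. try: `items.append('J')` → items = ['J'].
2. `data = [1, 2].index(99)` raises ValueError.
3. `except IndexError` does not match ValueError; skipped.
4. `except ValueError` matches → `items.append('G')` → items = ['J', 'G'].
5. finally always runs: `items.append('R')` → items = ['J', 'G', 'R'].
Result: ['J', 'G', 'R']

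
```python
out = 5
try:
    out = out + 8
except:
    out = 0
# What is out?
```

Step-by-step execution trace:
1. out starts at 5.
2. try: `out = out + 8` → out = 13. No exception raised.
3. `except` is skipped.
Result: 13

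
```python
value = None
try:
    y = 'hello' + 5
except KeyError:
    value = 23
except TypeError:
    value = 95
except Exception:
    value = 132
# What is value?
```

Step-by-step execution trace:
1. `y = 'hello' + 5` raises TypeError.
2. `except KeyError` does not match TypeError; skipped.
3. `except TypeError` matches → value = 95.
4. Remaining except clauses are skipped.
Result: 95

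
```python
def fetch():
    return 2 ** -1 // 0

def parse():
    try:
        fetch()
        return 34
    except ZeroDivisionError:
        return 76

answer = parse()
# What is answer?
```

Step-by-step execution trace:
1. `parse()` calls `fetch()`.
2. `fetch()` evaluates `2 ** -1 // 0`, which raises ZeroDivisionError; it propagates to the caller.
3. `return 34` is not reached.
4. `except ZeroDivisionError` in parse matches → returns 76.
5. answer = 76.
Result: 76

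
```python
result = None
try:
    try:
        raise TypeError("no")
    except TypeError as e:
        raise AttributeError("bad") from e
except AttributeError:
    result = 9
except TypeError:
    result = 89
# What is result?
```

Step-by-step execution trace:
1. Inner try raises TypeError; inner `except TypeError as e` catches it.
2. `raise AttributeError(...) from e` raises AttributeError (TypeError is attached as __cause__, but only AttributeError is active).
3. Outer `except AttributeError` matches → result = 9.
4. `except TypeError` is not reached.
Result: 9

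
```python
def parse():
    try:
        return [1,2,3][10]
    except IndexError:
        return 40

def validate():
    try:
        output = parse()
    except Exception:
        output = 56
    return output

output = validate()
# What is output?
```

Step-by-step execution trace:
1. `validate()` calls `parse()`.
2. In parse: `[1,2,3][10]` raises IndexError; `except IndexError` catches it → returns 40.
3. In validate: `output = parse()` → output = 40. No exception reaches validate.
4. `except Exception` is skipped; validate returns 40.
5. output = 40.
Result: 40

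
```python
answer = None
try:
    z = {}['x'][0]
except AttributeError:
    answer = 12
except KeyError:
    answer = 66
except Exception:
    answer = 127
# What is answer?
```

Step-by-step execution trace:
1. `z = {}['x'][0]` raises KeyError.
2. `except AttributeError` does not match KeyError; skipped.
3. `except KeyError` matches → answer = 66.
4. Remaining except clauses are skipped.
Result: 66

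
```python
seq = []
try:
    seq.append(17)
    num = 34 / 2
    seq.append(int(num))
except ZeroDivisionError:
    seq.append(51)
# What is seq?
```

Step-by-step execution trace:
1. try: `seq.append(17)` → seq = [17].
2. `num = 34 / 2` → num = 17.0. No exception raised.
3. `seq.append(int(num))` → seq = [17, 17].
4. `except ZeroDivisionError` is skipped (no exception was raised).
Result: [17, 17]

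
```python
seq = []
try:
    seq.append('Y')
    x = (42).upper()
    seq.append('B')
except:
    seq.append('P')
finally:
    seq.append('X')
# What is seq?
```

Step-by-step execution trace:
1. try: `seq.append('Y')` → seq = ['Y'].
2. `x = (42).upper()` raises AttributeError; `seq.append('B')` is not reached.
3. bare `except` matches → `seq.append('P')` → seq = ['Y', 'P'].
4. finally always runs: `seq.append('X')` → seq = ['Y', 'P', 'X'].
Result: ['Y', 'P', 'X']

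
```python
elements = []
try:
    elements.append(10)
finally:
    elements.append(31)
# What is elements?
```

Step-by-step execution trace:
1. try: `elements.append(10)` → elements = [10].
2. The try body completes without raising.
3. finally always runs: `elements.append(31)` → elements = [10, 31].
Result: [10, 31]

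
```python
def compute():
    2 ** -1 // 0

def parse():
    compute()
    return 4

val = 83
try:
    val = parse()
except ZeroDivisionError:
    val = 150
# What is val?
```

Step-by-step execution trace:
1. val starts at 83.
2. try: `parse()` calls `compute()`.
3. `compute()` evaluates `2 ** -1 // 0`, which raises ZeroDivisionError; it propagates through parse (uncaught).
4. `return 4` in parse is not reached; the assignment to val does not complete.
5. `except ZeroDivisionError` matches → val = 150.
Result: 150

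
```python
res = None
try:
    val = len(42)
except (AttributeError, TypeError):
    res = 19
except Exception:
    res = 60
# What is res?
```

Step-by-step execution trace:
1. `val = len(42)` raises TypeError.
2. `except (AttributeError, TypeError)` matches (TypeError is in the tuple) → res = 19.
3. `except Exception` is not reached.
Result: 19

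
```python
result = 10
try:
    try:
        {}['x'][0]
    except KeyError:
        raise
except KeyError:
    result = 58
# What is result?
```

Step-by-step execution trace:
1. Inner try: `{}['x'][0]` raises KeyError.
2. Inner `except KeyError` matches; bare `raise` re-raises the same KeyError.
3. Outer `except KeyError` matches → result = 58.
Result: 58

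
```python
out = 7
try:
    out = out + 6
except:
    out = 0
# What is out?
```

Step-by-step execution trace:
1. out starts at 7.
2. try: `out = out + 6` → out = 13. No exception raised.
3. `except` is skipped.
Result: 13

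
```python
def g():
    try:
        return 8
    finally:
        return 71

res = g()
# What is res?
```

Step-by-step execution trace:
1. `g()` enters try: `return 8` sets pending return value 8.
2. Before returning, `finally: return 71` runs and overrides the pending return.
3. g() returns 71 → res = 71.
Result: 71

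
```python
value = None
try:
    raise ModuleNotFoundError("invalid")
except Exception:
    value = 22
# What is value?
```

Step-by-step execution trace:
1. `raise ModuleNotFoundError(...)` raises ModuleNotFoundError.
2. `except Exception` matches (ModuleNotFoundError is a subclass of Exception) → value = 22.
Result: 22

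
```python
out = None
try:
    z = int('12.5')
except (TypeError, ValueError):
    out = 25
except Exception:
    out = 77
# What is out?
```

Step-by-step execution trace:
1. `z = int('12.5')` raises ValueError.
2. `except (TypeError, ValueError)` matches (ValueError is in the tuple) → out = 25.
3. `except Exception` is not reached.
Result: 25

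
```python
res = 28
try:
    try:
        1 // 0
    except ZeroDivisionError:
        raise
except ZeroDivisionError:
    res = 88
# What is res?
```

Step-by-step execution trace:
1. Inner try: `1 // 0` raises ZeroDivisionError.
2. Inner `except ZeroDivisionError` matches; bare `raise` re-raises the same ZeroDivisionError.
3. Outer `except ZeroDivisionError` matches → res = 88.
Result: 88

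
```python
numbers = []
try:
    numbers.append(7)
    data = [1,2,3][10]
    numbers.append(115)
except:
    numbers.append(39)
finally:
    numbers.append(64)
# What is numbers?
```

Step-by-step execution trace:
1. try: `numbers.append(7)` → numbers = [7].
2. `data = [1,2,3][10]` raises IndexError; `numbers.append(115)` is not reached.
3. bare `except` matches → `numbers.append(39)` → numbers = [7, 39].
4. finally always runs: `numbers.append(64)` → numbers = [7, 39, 64].
Result: [7, 39, 64]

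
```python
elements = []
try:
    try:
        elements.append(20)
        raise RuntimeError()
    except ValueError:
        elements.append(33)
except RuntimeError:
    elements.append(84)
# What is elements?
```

Step-by-step execution trace:
1. Inner try: `elements.append(20)` → elements = [20].
2. `raise RuntimeError()` raises RuntimeError.
3. Inner `except ValueError` does not match RuntimeError; exception propagates to outer try.
4. Outer `except RuntimeError` matches → `elements.append(84)` → elements = [20, 84].
Result: [20, 84]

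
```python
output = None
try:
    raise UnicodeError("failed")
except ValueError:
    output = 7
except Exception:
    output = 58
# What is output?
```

Step-by-step execution trace:
1. `raise UnicodeError(...)` raises UnicodeError.
2. `except ValueError` matches (UnicodeError is a subclass of ValueError) → output = 7.
3. `except Exception` is not reached.
Result: 7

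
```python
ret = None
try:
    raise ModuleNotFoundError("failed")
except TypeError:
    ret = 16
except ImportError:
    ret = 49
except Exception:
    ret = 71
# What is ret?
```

Step-by-step execution trace:
1. `raise ModuleNotFoundError(...)` raises ModuleNotFoundError.
2. `except TypeError` does not match (ModuleNotFoundError is not a subclass of TypeError); skipped.
3. `except ImportError` matches (ModuleNotFoundError is a subclass of ImportError) → ret = 49.
4. `except Exception` is not reached.
Result: 49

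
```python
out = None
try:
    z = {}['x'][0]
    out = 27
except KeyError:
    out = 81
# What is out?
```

Step-by-step execution trace:
1. `z = {}['x'][0]` raises KeyError.
2. `out = 27` is not reached.
3. `except KeyError` matches → out = 81.
Result: 81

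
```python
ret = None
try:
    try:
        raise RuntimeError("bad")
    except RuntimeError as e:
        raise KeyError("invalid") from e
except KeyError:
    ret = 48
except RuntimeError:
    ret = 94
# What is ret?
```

Step-by-step execution trace:
1. Inner try raises RuntimeError; inner `except RuntimeError as e` catches it.
2. `raise KeyError(...) from e` raises KeyError (RuntimeError is attached as __cause__, but only KeyError is active).
3. Outer `except KeyError` matches → ret = 48.
4. `except RuntimeError` is not reached.
Result: 48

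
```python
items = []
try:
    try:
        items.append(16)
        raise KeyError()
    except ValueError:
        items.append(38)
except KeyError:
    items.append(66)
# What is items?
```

Step-by-step execution trace:
1. Inner try: `items.append(16)` → items = [16].
2. `raise KeyError()` raises KeyError.
3. Inner `except ValueError` does not match KeyError; exception propagates to outer try.
4. Outer `except KeyError` matches → `items.append(66)` → items = [16, 66].
Result: [16, 66]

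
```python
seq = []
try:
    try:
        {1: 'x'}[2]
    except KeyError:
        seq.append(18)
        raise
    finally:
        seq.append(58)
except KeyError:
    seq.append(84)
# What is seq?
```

Step-by-step execution trace:
1. Inner try: `{1: 'x'}[2]` raises KeyError.
2. Inner `except KeyError` matches → `seq.append(18)` → seq = [18].
3. bare `raise` re-raises KeyError.
4. Inner `finally` runs during unwinding: `seq.append(58)` → seq = [18, 58].
5. Outer `except KeyError` matches → `seq.append(84)` → seq = [18, 58, 84].
Result: [18, 58, 84]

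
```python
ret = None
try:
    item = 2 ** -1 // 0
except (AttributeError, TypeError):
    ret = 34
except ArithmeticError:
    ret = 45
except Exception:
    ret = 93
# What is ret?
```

Step-by-step execution trace:
1. `item = 2 ** -1 // 0` raises ZeroDivisionError.
2. `except (AttributeError, TypeError)` does not match ZeroDivisionError; skipped.
3. `except ArithmeticError` matches (ZeroDivisionError is a subclass of ArithmeticError) → ret = 45.
4. `except Exception` is not reached.
Result: 45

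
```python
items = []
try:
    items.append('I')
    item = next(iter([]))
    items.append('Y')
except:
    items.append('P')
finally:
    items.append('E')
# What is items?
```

Step-by-step execution trace:
1. try: `items.append('I')` → items = ['I'].
2. `item = next(iter([]))` raises StopIteration; `items.append('Y')` is not reached.
3. bare `except` matches → `items.append('P')` → items = ['I', 'P'].
4. finally always runs: `items.append('E')` → items = ['I', 'P', 'E'].
Result: ['I', 'P', 'E']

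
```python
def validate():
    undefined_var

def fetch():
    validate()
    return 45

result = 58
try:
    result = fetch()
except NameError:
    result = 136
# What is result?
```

Step-by-step execution trace:
1. result starts at 58.
2. try: `fetch()` calls `validate()`.
3. `validate()` evaluates `undefined_var`, which raises NameError; it propagates through fetch (uncaught).
4. `return 45` in fetch is not reached; the assignment to result does not complete.
5. `except NameError` matches → result = 136.
Result: 136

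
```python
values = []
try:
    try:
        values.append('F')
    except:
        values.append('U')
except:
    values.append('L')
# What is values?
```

Step-by-step execution trace:
1. Inner try: `values.append('F')` → values = ['F']. No exception raised.
2. Inner `except` is skipped.
3. Inner try completes normally; outer `except` is skipped.
Result: ['F']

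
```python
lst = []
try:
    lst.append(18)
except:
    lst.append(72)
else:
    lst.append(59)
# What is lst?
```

Step-by-step execution trace:
1. try: `lst.append(18)` → lst = [18]. No exception raised.
2. `except` is skipped.
3. `else` runs (try completed without exception): `lst.append(59)` → lst = [18, 59].
Result: [18, 59]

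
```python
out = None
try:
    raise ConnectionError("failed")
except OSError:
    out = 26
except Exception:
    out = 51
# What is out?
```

Step-by-step execution trace:
1. `raise ConnectionError(...)` raises ConnectionError.
2. `except OSError` matches (ConnectionError is a subclass of OSError) → out = 26.
3. `except Exception` is not reached.
Result: 26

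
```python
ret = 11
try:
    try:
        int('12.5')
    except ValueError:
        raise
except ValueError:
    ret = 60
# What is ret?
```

Step-by-step execution trace:
1. Inner try: `int('12.5')` raises ValueError.
2. Inner `except ValueError` matches; bare `raise` re-raises the same ValueError.
3. Outer `except ValueError` matches → ret = 60.
Result: 60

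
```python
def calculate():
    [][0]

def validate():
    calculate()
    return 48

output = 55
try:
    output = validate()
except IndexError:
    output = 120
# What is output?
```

Step-by-step execution trace:
1. output starts at 55.
2. try: `validate()` calls `calculate()`.
3. `calculate()` evaluates `[][0]`, which raises IndexError; it propagates through validate (uncaught).
4. `return 48` in validate is not reached; the assignment to output does not complete.
5. `except IndexError` matches → output = 120.
Result: 120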